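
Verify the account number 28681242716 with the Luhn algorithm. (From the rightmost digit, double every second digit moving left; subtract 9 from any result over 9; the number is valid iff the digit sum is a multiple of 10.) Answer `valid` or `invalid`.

valid

From the right, keep odd positions and double even positions (subtract 9 from any doubled value over 9):
  doubled (positions 2,4,...): 2 4 4 7 7 → sum 24
  kept (positions 1,3,...): 6 7 4 1 6 2 → sum 26
Total = 50.
50 mod 10 = 0, so the number is valid.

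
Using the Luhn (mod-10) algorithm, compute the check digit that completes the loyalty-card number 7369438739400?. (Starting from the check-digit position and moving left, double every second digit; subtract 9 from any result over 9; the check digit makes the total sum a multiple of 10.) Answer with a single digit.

2

Partial digits right→left: 0 0 4 9 3 7 8 3 4 9 6 3 7
Double every second digit counting from the check-digit position (so the 1st, 3rd, 5th, ... of the partial from the right).
  doubled (with −9 where >9): 0 8 6 7 8 3 5 → sum 37
  kept as-is: 0 9 7 3 9 3 → sum 31
Total = 37 + 31 = 68.
Check digit = (10 − (68 mod 10)) mod 10 = 2.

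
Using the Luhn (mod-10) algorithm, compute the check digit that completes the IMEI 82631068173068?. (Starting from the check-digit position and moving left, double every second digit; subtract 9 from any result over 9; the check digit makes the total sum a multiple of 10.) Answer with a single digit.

0

Partial digits right→left: 8 6 0 3 7 1 8 6 0 1 3 6 2 8
Double every second digit counting from the check-digit position (so the 1st, 3rd, 5th, ... of the partial from the right).
  doubled (with −9 where >9): 7 0 5 7 0 6 4 → sum 29
  kept as-is: 6 3 1 6 1 6 8 → sum 31
Total = 29 + 31 = 60.
Check digit = (10 − (60 mod 10)) mod 10 = 0.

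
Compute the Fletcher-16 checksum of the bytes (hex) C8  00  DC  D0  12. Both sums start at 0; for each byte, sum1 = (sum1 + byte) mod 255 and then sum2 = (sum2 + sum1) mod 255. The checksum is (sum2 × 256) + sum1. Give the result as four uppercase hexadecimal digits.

3688

Running sums (mod 255):
  after byte 0 (C8): sum1=200, sum2=200
  after byte 1 (00): sum1=200, sum2=145
  after byte 2 (DC): sum1=165, sum2=55
  after byte 3 (D0): sum1=118, sum2=173
  after byte 4 (12): sum1=136, sum2=54
Checksum = sum2·256 + sum1 = 54·256 + 136 = 13960 = 0x3688.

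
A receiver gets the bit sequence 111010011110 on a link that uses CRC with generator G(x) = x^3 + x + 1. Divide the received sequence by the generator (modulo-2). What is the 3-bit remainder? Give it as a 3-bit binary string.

Modulo-2 division of 111010011110 by 1011:
  pos 0: 1110 XOR 1011 = 0101
  pos 1: 1011 XOR 1011 = 0000
  pos 7: 1111 XOR 1011 = 0100
  pos 8: 1000 XOR 1011 = 0011
Remainder = 011 (nonzero — an error is detected).

011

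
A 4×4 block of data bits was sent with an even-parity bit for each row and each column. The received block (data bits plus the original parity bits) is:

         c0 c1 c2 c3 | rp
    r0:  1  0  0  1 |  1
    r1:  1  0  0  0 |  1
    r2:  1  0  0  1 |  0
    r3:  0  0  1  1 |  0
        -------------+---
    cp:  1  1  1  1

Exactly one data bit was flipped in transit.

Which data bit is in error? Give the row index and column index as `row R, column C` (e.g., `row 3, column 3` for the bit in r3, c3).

row 0, column 1

Recompute each row's even parity and compare to rp:
  r0: data parity 0, sent rp 1 → mismatch
  r1: data parity 1, sent rp 1 → ok
  r2: data parity 0, sent rp 0 → ok
  r3: data parity 0, sent rp 0 → ok
Recompute each column's even parity and compare to cp:
  c0: data parity 1, sent cp 1 → ok
  c1: data parity 0, sent cp 1 → mismatch
  c2: data parity 1, sent cp 1 → ok
  c3: data parity 1, sent cp 1 → ok
Exactly one row (r0) and one column (c1) fail → the flipped bit is at their intersection.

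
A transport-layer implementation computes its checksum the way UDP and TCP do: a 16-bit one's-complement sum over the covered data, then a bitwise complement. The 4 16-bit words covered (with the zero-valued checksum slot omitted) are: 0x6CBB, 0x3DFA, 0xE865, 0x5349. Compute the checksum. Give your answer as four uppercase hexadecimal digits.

One's-complement addition (fold any carry out of bit 15 back into bit 0):
  0x6CBB + 0x3DFA = 0x0AAB5
  0xAAB5 + 0xE865 = 0x1931A → wrap carry → 0x931B
  0x931B + 0x5349 = 0x0E664
One's-complement sum = 0xE664.
Checksum = ~0xE664 & 0xFFFF = 0x199B.

199B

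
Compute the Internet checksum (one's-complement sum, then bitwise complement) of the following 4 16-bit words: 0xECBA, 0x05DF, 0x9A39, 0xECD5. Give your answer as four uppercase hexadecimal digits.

8656

One's-complement addition (fold any carry out of bit 15 back into bit 0):
  0xECBA + 0x05DF = 0x0F299
  0xF299 + 0x9A39 = 0x18CD2 → wrap carry → 0x8CD3
  0x8CD3 + 0xECD5 = 0x179A8 → wrap carry → 0x79A9
One's-complement sum = 0x79A9.
Checksum = ~0x79A9 & 0xFFFF = 0x8656.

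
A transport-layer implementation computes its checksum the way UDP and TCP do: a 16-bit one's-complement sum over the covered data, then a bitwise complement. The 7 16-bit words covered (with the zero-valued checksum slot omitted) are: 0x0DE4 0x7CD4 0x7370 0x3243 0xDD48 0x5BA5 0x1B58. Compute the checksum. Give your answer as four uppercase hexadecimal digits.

7B4D

One's-complement addition (fold any carry out of bit 15 back into bit 0):
  0x0DE4 + 0x7CD4 = 0x08AB8
  0x8AB8 + 0x7370 = 0x0FE28
  0xFE28 + 0x3243 = 0x1306B → wrap carry → 0x306C
  0x306C + 0xDD48 = 0x10DB4 → wrap carry → 0x0DB5
  0x0DB5 + 0x5BA5 = 0x0695A
  0x695A + 0x1B58 = 0x084B2
One's-complement sum = 0x84B2.
Checksum = ~0x84B2 & 0xFFFF = 0x7B4D.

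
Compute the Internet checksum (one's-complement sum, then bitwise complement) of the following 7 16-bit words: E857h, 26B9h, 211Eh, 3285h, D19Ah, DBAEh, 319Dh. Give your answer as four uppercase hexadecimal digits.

BE64

One's-complement addition (fold any carry out of bit 15 back into bit 0):
  0xE857 + 0x26B9 = 0x10F10 → wrap carry → 0x0F11
  0x0F11 + 0x211E = 0x0302F
  0x302F + 0x3285 = 0x062B4
  0x62B4 + 0xD19A = 0x1344E → wrap carry → 0x344F
  0x344F + 0xDBAE = 0x10FFD → wrap carry → 0x0FFE
  0x0FFE + 0x319D = 0x0419B
One's-complement sum = 0x419B.
Checksum = ~0x419B & 0xFFFF = 0xBE64.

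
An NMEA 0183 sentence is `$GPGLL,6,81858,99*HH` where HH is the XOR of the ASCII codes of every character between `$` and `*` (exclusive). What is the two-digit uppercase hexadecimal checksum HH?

76

XOR the ASCII codes of the payload characters:
  'G' = 0x47 → acc = 0x47
  'P' = 0x50 → acc = 0x17
  'G' = 0x47 → acc = 0x50
  'L' = 0x4C → acc = 0x1C
  'L' = 0x4C → acc = 0x50
  ',' = 0x2C → acc = 0x7C
  '6' = 0x36 → acc = 0x4A
  ',' = 0x2C → acc = 0x66
  '8' = 0x38 → acc = 0x5E
  '1' = 0x31 → acc = 0x6F
  '8' = 0x38 → acc = 0x57
  '5' = 0x35 → acc = 0x62
  '8' = 0x38 → acc = 0x5A
  ',' = 0x2C → acc = 0x76
  '9' = 0x39 → acc = 0x4F
  '9' = 0x39 → acc = 0x76
Checksum = 0x76.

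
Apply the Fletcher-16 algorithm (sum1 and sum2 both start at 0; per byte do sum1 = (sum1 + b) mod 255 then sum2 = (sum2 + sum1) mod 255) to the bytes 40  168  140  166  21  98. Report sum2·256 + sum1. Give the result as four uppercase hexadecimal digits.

EE7B

Running sums (mod 255):
  after byte 0 (40): sum1=40, sum2=40
  after byte 1 (168): sum1=208, sum2=248
  after byte 2 (140): sum1=93, sum2=86
  after byte 3 (166): sum1=4, sum2=90
  after byte 4 (21): sum1=25, sum2=115
  after byte 5 (98): sum1=123, sum2=238
Checksum = sum2·256 + sum1 = 238·256 + 123 = 61051 = 0xEE7B.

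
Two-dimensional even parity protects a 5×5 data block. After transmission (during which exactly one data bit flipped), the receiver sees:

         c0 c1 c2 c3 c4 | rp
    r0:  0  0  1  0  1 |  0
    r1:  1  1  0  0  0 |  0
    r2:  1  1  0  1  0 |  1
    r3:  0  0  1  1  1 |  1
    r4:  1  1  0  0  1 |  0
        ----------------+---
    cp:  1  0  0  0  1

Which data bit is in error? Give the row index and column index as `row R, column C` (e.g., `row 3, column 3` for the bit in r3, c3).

Recompute each row's even parity and compare to rp:
  r0: data parity 0, sent rp 0 → ok
  r1: data parity 0, sent rp 0 → ok
  r2: data parity 1, sent rp 1 → ok
  r3: data parity 1, sent rp 1 → ok
  r4: data parity 1, sent rp 0 → mismatch
Recompute each column's even parity and compare to cp:
  c0: data parity 1, sent cp 1 → ok
  c1: data parity 1, sent cp 0 → mismatch
  c2: data parity 0, sent cp 0 → ok
  c3: data parity 0, sent cp 0 → ok
  c4: data parity 1, sent cp 1 → ok
Exactly one row (r4) and one column (c1) fail → the flipped bit is at their intersection.

row 4, column 1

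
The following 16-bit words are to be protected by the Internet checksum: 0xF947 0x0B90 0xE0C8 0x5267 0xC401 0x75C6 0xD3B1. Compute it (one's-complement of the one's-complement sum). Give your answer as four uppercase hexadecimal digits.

One's-complement addition (fold any carry out of bit 15 back into bit 0):
  0xF947 + 0x0B90 = 0x104D7 → wrap carry → 0x04D8
  0x04D8 + 0xE0C8 = 0x0E5A0
  0xE5A0 + 0x5267 = 0x13807 → wrap carry → 0x3808
  0x3808 + 0xC401 = 0x0FC09
  0xFC09 + 0x75C6 = 0x171CF → wrap carry → 0x71D0
  0x71D0 + 0xD3B1 = 0x14581 → wrap carry → 0x4582
One's-complement sum = 0x4582.
Checksum = ~0x4582 & 0xFFFF = 0xBA7D.

BA7D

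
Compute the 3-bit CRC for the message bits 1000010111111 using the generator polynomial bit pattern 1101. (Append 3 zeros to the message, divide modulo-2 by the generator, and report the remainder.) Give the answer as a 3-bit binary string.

011

Append 3 zeros: 1000010111111000. Divide by 1101 (XOR where the leading bit is 1):
  pos 0: 1000 XOR 1101 = 0101
  pos 1: 1010 XOR 1101 = 0111
  pos 2: 1111 XOR 1101 = 0010
  pos 4: 1001 XOR 1101 = 0100
  pos 5: 1001 XOR 1101 = 0100
  pos 6: 1001 XOR 1101 = 0100
  pos 7: 1001 XOR 1101 = 0100
  pos 8: 1001 XOR 1101 = 0100
  pos 9: 1001 XOR 1101 = 0100
  pos 10: 1000 XOR 1101 = 0101
  pos 11: 1010 XOR 1101 = 0111
  pos 12: 1110 XOR 1101 = 0011
Remainder (last 3 bits) = 011. This is the CRC / FCS.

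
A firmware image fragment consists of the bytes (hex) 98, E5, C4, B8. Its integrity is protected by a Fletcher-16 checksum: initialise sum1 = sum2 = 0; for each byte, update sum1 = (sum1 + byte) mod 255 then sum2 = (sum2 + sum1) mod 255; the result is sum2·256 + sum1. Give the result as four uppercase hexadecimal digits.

56FB

Running sums (mod 255):
  after byte 0 (98): sum1=152, sum2=152
  after byte 1 (E5): sum1=126, sum2=23
  after byte 2 (C4): sum1=67, sum2=90
  after byte 3 (B8): sum1=251, sum2=86
Checksum = sum2·256 + sum1 = 86·256 + 251 = 22267 = 0x56FB.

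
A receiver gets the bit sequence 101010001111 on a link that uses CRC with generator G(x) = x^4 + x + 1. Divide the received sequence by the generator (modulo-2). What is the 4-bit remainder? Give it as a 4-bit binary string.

0000

Modulo-2 division of 101010001111 by 10011:
  pos 0: 10101 XOR 10011 = 00110
  pos 2: 11000 XOR 10011 = 01011
  pos 3: 10110 XOR 10011 = 00101
  pos 5: 10111 XOR 10011 = 00100
  pos 7: 10011 XOR 10011 = 00000
Remainder = 0000 (zero — the frame passes the CRC check).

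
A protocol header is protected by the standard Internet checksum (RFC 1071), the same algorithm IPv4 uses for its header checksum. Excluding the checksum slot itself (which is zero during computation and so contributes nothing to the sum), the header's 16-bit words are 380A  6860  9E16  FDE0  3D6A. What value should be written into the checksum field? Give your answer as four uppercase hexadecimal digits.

8633

One's-complement addition (fold any carry out of bit 15 back into bit 0):
  0x380A + 0x6860 = 0x0A06A
  0xA06A + 0x9E16 = 0x13E80 → wrap carry → 0x3E81
  0x3E81 + 0xFDE0 = 0x13C61 → wrap carry → 0x3C62
  0x3C62 + 0x3D6A = 0x079CC
One's-complement sum = 0x79CC.
Checksum = ~0x79CC & 0xFFFF = 0x8633.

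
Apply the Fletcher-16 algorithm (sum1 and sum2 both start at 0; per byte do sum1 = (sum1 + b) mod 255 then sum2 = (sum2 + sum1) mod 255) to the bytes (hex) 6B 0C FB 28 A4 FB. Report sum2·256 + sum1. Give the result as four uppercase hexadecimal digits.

Running sums (mod 255):
  after byte 0 (6B): sum1=107, sum2=107
  after byte 1 (0C): sum1=119, sum2=226
  after byte 2 (FB): sum1=115, sum2=86
  after byte 3 (28): sum1=155, sum2=241
  after byte 4 (A4): sum1=64, sum2=50
  after byte 5 (FB): sum1=60, sum2=110
Checksum = sum2·256 + sum1 = 110·256 + 60 = 28220 = 0x6E3C.

6E3C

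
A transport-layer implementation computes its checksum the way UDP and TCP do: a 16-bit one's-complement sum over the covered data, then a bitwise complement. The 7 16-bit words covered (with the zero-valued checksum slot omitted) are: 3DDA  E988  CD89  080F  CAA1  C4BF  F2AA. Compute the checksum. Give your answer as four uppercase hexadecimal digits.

One's-complement addition (fold any carry out of bit 15 back into bit 0):
  0x3DDA + 0xE988 = 0x12762 → wrap carry → 0x2763
  0x2763 + 0xCD89 = 0x0F4EC
  0xF4EC + 0x080F = 0x0FCFB
  0xFCFB + 0xCAA1 = 0x1C79C → wrap carry → 0xC79D
  0xC79D + 0xC4BF = 0x18C5C → wrap carry → 0x8C5D
  0x8C5D + 0xF2AA = 0x17F07 → wrap carry → 0x7F08
One's-complement sum = 0x7F08.
Checksum = ~0x7F08 & 0xFFFF = 0x80F7.

80F7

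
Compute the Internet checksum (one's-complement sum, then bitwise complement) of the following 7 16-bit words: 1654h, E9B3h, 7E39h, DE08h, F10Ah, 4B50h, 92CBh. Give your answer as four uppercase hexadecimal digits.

D48E

One's-complement addition (fold any carry out of bit 15 back into bit 0):
  0x1654 + 0xE9B3 = 0x10007 → wrap carry → 0x0008
  0x0008 + 0x7E39 = 0x07E41
  0x7E41 + 0xDE08 = 0x15C49 → wrap carry → 0x5C4A
  0x5C4A + 0xF10A = 0x14D54 → wrap carry → 0x4D55
  0x4D55 + 0x4B50 = 0x098A5
  0x98A5 + 0x92CB = 0x12B70 → wrap carry → 0x2B71
One's-complement sum = 0x2B71.
Checksum = ~0x2B71 & 0xFFFF = 0xD48E.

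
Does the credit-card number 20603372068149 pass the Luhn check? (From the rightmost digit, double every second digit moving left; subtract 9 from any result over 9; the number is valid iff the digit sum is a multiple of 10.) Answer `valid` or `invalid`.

invalid

From the right, keep odd positions and double even positions (subtract 9 from any doubled value over 9):
  doubled (positions 2,4,...): 8 7 0 5 6 3 4 → sum 33
  kept (positions 1,3,...): 9 1 6 2 3 0 0 → sum 21
Total = 54.
54 mod 10 = 4, so the number is invalid.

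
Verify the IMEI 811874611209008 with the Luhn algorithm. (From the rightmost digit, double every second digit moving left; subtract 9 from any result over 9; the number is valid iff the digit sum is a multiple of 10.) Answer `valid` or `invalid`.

invalid

From the right, keep odd positions and double even positions (subtract 9 from any doubled value over 9):
  doubled (positions 2,4,...): 0 9 4 2 8 7 2 → sum 32
  kept (positions 1,3,...): 8 0 0 1 6 7 1 8 → sum 31
Total = 63.
63 mod 10 = 3, so the number is invalid.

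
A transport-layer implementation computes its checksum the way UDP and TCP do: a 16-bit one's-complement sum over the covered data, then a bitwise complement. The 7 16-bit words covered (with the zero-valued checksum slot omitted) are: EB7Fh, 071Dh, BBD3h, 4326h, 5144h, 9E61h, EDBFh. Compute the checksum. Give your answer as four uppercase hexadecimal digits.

3103

One's-complement addition (fold any carry out of bit 15 back into bit 0):
  0xEB7F + 0x071D = 0x0F29C
  0xF29C + 0xBBD3 = 0x1AE6F → wrap carry → 0xAE70
  0xAE70 + 0x4326 = 0x0F196
  0xF196 + 0x5144 = 0x142DA → wrap carry → 0x42DB
  0x42DB + 0x9E61 = 0x0E13C
  0xE13C + 0xEDBF = 0x1CEFB → wrap carry → 0xCEFC
One's-complement sum = 0xCEFC.
Checksum = ~0xCEFC & 0xFFFF = 0x3103.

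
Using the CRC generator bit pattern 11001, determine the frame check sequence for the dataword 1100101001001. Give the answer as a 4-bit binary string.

Append 4 zeros: 11001010010010000. Divide by 11001 (XOR where the leading bit is 1):
  pos 0: 11001 XOR 11001 = 00000
  pos 6: 10010 XOR 11001 = 01011
  pos 7: 10110 XOR 11001 = 01111
  pos 8: 11111 XOR 11001 = 00110
  pos 10: 11000 XOR 11001 = 00001
Remainder (last 4 bits) = 0100. This is the CRC / FCS.

0100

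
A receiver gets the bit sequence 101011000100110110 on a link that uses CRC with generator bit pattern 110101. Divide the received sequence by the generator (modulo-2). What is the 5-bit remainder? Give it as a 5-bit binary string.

Modulo-2 division of 101011000100110110 by 110101:
  pos 0: 101011 XOR 110101 = 011110
  pos 1: 111100 XOR 110101 = 001001
  pos 3: 100100 XOR 110101 = 010001
  pos 4: 100011 XOR 110101 = 010110
  pos 5: 101100 XOR 110101 = 011001
  pos 6: 110010 XOR 110101 = 000111
  pos 9: 111110 XOR 110101 = 001011
  pos 11: 101111 XOR 110101 = 011010
  pos 12: 110100 XOR 110101 = 000001
Remainder = 00001 (nonzero — an error is detected).

00001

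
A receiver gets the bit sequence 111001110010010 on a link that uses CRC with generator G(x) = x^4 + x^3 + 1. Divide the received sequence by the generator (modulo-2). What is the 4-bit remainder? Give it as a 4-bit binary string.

1110

Modulo-2 division of 111001110010010 by 11001:
  pos 0: 11100 XOR 11001 = 00101
  pos 2: 10111 XOR 11001 = 01110
  pos 3: 11101 XOR 11001 = 00100
  pos 5: 10000 XOR 11001 = 01001
  pos 6: 10011 XOR 11001 = 01010
  pos 7: 10100 XOR 11001 = 01101
  pos 8: 11010 XOR 11001 = 00011
Remainder = 1110 (nonzero — an error is detected).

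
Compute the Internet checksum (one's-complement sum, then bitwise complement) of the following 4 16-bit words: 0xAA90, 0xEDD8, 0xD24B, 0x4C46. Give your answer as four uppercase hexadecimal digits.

One's-complement addition (fold any carry out of bit 15 back into bit 0):
  0xAA90 + 0xEDD8 = 0x19868 → wrap carry → 0x9869
  0x9869 + 0xD24B = 0x16AB4 → wrap carry → 0x6AB5
  0x6AB5 + 0x4C46 = 0x0B6FB
One's-complement sum = 0xB6FB.
Checksum = ~0xB6FB & 0xFFFF = 0x4904.

4904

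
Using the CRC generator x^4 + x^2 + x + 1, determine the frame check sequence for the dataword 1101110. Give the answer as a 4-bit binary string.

1000

Append 4 zeros: 11011100000. Divide by 10111 (XOR where the leading bit is 1):
  pos 0: 11011 XOR 10111 = 01100
  pos 1: 11001 XOR 10111 = 01110
  pos 2: 11100 XOR 10111 = 01011
  pos 3: 10110 XOR 10111 = 00001
Remainder (last 4 bits) = 1000. This is the CRC / FCS.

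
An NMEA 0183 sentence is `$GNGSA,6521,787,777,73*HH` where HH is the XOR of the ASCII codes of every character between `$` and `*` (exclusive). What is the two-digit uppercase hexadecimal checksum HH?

57

XOR the ASCII codes of the payload characters:
  'G' = 0x47 → acc = 0x47
  'N' = 0x4E → acc = 0x09
  'G' = 0x47 → acc = 0x4E
  'S' = 0x53 → acc = 0x1D
  'A' = 0x41 → acc = 0x5C
  ',' = 0x2C → acc = 0x70
  '6' = 0x36 → acc = 0x46
  '5' = 0x35 → acc = 0x73
  '2' = 0x32 → acc = 0x41
  '1' = 0x31 → acc = 0x70
  ',' = 0x2C → acc = 0x5C
  '7' = 0x37 → acc = 0x6B
  '8' = 0x38 → acc = 0x53
  '7' = 0x37 → acc = 0x64
  ',' = 0x2C → acc = 0x48
  '7' = 0x37 → acc = 0x7F
  '7' = 0x37 → acc = 0x48
  '7' = 0x37 → acc = 0x7F
  ',' = 0x2C → acc = 0x53
  '7' = 0x37 → acc = 0x64
  '3' = 0x33 → acc = 0x57
Checksum = 0x57.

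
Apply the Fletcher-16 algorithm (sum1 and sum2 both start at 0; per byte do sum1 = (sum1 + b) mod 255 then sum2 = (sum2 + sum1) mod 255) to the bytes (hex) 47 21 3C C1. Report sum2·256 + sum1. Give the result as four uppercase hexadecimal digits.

Running sums (mod 255):
  after byte 0 (47): sum1=71, sum2=71
  after byte 1 (21): sum1=104, sum2=175
  after byte 2 (3C): sum1=164, sum2=84
  after byte 3 (C1): sum1=102, sum2=186
Checksum = sum2·256 + sum1 = 186·256 + 102 = 47718 = 0xBA66.

BA66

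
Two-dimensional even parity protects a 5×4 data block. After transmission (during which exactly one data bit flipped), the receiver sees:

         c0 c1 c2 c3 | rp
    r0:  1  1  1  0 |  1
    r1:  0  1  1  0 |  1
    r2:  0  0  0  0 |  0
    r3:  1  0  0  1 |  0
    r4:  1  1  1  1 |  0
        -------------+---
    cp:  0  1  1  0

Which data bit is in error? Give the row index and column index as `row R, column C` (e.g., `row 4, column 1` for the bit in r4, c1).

row 1, column 0

Recompute each row's even parity and compare to rp:
  r0: data parity 1, sent rp 1 → ok
  r1: data parity 0, sent rp 1 → mismatch
  r2: data parity 0, sent rp 0 → ok
  r3: data parity 0, sent rp 0 → ok
  r4: data parity 0, sent rp 0 → ok
Recompute each column's even parity and compare to cp:
  c0: data parity 1, sent cp 0 → mismatch
  c1: data parity 1, sent cp 1 → ok
  c2: data parity 1, sent cp 1 → ok
  c3: data parity 0, sent cp 0 → ok
Exactly one row (r1) and one column (c0) fail → the flipped bit is at their intersection.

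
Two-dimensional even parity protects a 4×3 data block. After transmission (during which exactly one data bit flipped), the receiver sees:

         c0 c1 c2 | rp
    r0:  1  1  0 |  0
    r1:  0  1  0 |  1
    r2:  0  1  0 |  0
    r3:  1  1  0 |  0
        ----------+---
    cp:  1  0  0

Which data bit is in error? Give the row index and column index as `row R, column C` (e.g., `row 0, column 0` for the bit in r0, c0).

Recompute each row's even parity and compare to rp:
  r0: data parity 0, sent rp 0 → ok
  r1: data parity 1, sent rp 1 → ok
  r2: data parity 1, sent rp 0 → mismatch
  r3: data parity 0, sent rp 0 → ok
Recompute each column's even parity and compare to cp:
  c0: data parity 0, sent cp 1 → mismatch
  c1: data parity 0, sent cp 0 → ok
  c2: data parity 0, sent cp 0 → ok
Exactly one row (r2) and one column (c0) fail → the flipped bit is at their intersection.

row 2, column 0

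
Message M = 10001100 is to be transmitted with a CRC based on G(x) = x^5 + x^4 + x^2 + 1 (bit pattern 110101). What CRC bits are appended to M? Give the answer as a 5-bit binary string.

00001

Append 5 zeros: 1000110000000. Divide by 110101 (XOR where the leading bit is 1):
  pos 0: 100011 XOR 110101 = 010110
  pos 1: 101100 XOR 110101 = 011001
  pos 2: 110010 XOR 110101 = 000111
  pos 5: 111000 XOR 110101 = 001101
  pos 7: 110100 XOR 110101 = 000001
Remainder (last 5 bits) = 00001. This is the CRC / FCS.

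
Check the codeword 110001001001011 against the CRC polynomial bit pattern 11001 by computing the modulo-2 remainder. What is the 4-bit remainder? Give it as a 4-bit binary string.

1011

Modulo-2 division of 110001001001011 by 11001:
  pos 0: 11000 XOR 11001 = 00001
  pos 4: 11001 XOR 11001 = 00000
Remainder = 1011 (nonzero — an error is detected).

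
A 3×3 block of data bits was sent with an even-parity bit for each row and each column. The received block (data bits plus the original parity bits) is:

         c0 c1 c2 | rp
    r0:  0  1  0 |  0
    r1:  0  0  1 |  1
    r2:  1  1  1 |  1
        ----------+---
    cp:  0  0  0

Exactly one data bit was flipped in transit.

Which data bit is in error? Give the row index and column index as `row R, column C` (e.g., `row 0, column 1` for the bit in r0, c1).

Recompute each row's even parity and compare to rp:
  r0: data parity 1, sent rp 0 → mismatch
  r1: data parity 1, sent rp 1 → ok
  r2: data parity 1, sent rp 1 → ok
Recompute each column's even parity and compare to cp:
  c0: data parity 1, sent cp 0 → mismatch
  c1: data parity 0, sent cp 0 → ok
  c2: data parity 0, sent cp 0 → ok
Exactly one row (r0) and one column (c0) fail → the flipped bit is at their intersection.

row 0, column 0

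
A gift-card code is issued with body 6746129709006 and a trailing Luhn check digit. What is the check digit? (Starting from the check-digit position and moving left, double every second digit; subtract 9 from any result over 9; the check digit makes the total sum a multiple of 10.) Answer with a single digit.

4

Partial digits right→left: 6 0 0 9 0 7 9 2 1 6 4 7 6
Double every second digit counting from the check-digit position (so the 1st, 3rd, 5th, ... of the partial from the right).
  doubled (with −9 where >9): 3 0 0 9 2 8 3 → sum 25
  kept as-is: 0 9 7 2 6 7 → sum 31
Total = 25 + 31 = 56.
Check digit = (10 − (56 mod 10)) mod 10 = 4.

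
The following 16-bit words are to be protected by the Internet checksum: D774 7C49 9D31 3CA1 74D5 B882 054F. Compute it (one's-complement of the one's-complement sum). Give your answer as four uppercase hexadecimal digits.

9FC7

One's-complement addition (fold any carry out of bit 15 back into bit 0):
  0xD774 + 0x7C49 = 0x153BD → wrap carry → 0x53BE
  0x53BE + 0x9D31 = 0x0F0EF
  0xF0EF + 0x3CA1 = 0x12D90 → wrap carry → 0x2D91
  0x2D91 + 0x74D5 = 0x0A266
  0xA266 + 0xB882 = 0x15AE8 → wrap carry → 0x5AE9
  0x5AE9 + 0x054F = 0x06038
One's-complement sum = 0x6038.
Checksum = ~0x6038 & 0xFFFF = 0x9FC7.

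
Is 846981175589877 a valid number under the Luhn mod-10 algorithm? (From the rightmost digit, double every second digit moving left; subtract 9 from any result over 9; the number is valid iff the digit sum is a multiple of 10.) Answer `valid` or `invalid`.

valid

From the right, keep odd positions and double even positions (subtract 9 from any doubled value over 9):
  doubled (positions 2,4,...): 5 9 1 5 2 9 8 → sum 39
  kept (positions 1,3,...): 7 8 8 5 1 8 6 8 → sum 51
Total = 90.
90 mod 10 = 0, so the number is valid.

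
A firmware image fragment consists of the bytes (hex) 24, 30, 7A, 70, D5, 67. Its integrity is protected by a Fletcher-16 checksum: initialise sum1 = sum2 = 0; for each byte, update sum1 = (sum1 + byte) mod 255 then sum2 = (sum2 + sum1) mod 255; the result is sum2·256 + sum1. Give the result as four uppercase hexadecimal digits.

Running sums (mod 255):
  after byte 0 (24): sum1=36, sum2=36
  after byte 1 (30): sum1=84, sum2=120
  after byte 2 (7A): sum1=206, sum2=71
  after byte 3 (70): sum1=63, sum2=134
  after byte 4 (D5): sum1=21, sum2=155
  after byte 5 (67): sum1=124, sum2=24
Checksum = sum2·256 + sum1 = 24·256 + 124 = 6268 = 0x187C.

187C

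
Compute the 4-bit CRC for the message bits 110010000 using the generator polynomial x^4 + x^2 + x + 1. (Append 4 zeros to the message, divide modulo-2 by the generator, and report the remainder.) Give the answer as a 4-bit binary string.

1011

Append 4 zeros: 1100100000000. Divide by 10111 (XOR where the leading bit is 1):
  pos 0: 11001 XOR 10111 = 01110
  pos 1: 11100 XOR 10111 = 01011
  pos 2: 10110 XOR 10111 = 00001
  pos 6: 10000 XOR 10111 = 00111
  pos 8: 11100 XOR 10111 = 01011
Remainder (last 4 bits) = 1011. This is the CRC / FCS.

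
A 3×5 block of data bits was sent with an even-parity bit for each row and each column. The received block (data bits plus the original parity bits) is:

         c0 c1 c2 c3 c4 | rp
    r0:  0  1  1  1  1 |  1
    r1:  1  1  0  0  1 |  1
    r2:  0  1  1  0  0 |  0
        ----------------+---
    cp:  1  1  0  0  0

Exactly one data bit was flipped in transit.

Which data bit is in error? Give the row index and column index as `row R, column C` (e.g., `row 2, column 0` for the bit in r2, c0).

row 0, column 3

Recompute each row's even parity and compare to rp:
  r0: data parity 0, sent rp 1 → mismatch
  r1: data parity 1, sent rp 1 → ok
  r2: data parity 0, sent rp 0 → ok
Recompute each column's even parity and compare to cp:
  c0: data parity 1, sent cp 1 → ok
  c1: data parity 1, sent cp 1 → ok
  c2: data parity 0, sent cp 0 → ok
  c3: data parity 1, sent cp 0 → mismatch
  c4: data parity 0, sent cp 0 → ok
Exactly one row (r0) and one column (c3) fail → the flipped bit is at their intersection.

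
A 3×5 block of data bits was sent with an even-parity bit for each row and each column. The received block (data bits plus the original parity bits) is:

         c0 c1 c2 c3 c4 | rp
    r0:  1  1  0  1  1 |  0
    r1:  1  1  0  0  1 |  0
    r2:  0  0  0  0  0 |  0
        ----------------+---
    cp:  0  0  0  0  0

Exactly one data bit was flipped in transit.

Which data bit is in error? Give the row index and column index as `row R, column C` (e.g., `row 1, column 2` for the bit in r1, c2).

row 1, column 3

Recompute each row's even parity and compare to rp:
  r0: data parity 0, sent rp 0 → ok
  r1: data parity 1, sent rp 0 → mismatch
  r2: data parity 0, sent rp 0 → ok
Recompute each column's even parity and compare to cp:
  c0: data parity 0, sent cp 0 → ok
  c1: data parity 0, sent cp 0 → ok
  c2: data parity 0, sent cp 0 → ok
  c3: data parity 1, sent cp 0 → mismatch
  c4: data parity 0, sent cp 0 → ok
Exactly one row (r1) and one column (c3) fail → the flipped bit is at their intersection.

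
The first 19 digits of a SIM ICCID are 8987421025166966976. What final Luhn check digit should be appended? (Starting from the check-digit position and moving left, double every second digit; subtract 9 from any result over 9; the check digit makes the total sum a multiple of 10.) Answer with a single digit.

1

Partial digits right→left: 6 7 9 6 6 9 6 6 1 5 2 0 1 2 4 7 8 9 8
Double every second digit counting from the check-digit position (so the 1st, 3rd, 5th, ... of the partial from the right).
  doubled (with −9 where >9): 3 9 3 3 2 4 2 8 7 7 → sum 48
  kept as-is: 7 6 9 6 5 0 2 7 9 → sum 51
Total = 48 + 51 = 99.
Check digit = (10 − (99 mod 10)) mod 10 = 1.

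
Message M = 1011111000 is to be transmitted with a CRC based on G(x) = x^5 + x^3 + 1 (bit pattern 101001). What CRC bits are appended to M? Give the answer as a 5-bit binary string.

Append 5 zeros: 101111100000000. Divide by 101001 (XOR where the leading bit is 1):
  pos 0: 101111 XOR 101001 = 000110
  pos 3: 110100 XOR 101001 = 011101
  pos 4: 111010 XOR 101001 = 010011
  pos 5: 100110 XOR 101001 = 001111
  pos 7: 111100 XOR 101001 = 010101
  pos 8: 101010 XOR 101001 = 000011
Remainder (last 5 bits) = 00110. This is the CRC / FCS.

00110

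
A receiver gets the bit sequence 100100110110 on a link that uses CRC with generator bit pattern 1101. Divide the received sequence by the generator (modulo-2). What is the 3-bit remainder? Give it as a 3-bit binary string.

Modulo-2 division of 100100110110 by 1101:
  pos 0: 1001 XOR 1101 = 0100
  pos 1: 1000 XOR 1101 = 0101
  pos 2: 1010 XOR 1101 = 0111
  pos 3: 1111 XOR 1101 = 0010
  pos 5: 1010 XOR 1101 = 0111
  pos 6: 1111 XOR 1101 = 0010
  pos 8: 1010 XOR 1101 = 0111
Remainder = 111 (nonzero — an error is detected).

111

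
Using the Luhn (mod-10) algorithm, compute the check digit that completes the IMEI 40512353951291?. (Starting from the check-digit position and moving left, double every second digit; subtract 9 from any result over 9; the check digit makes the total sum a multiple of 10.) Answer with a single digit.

Partial digits right→left: 1 9 2 1 5 9 3 5 3 2 1 5 0 4
Double every second digit counting from the check-digit position (so the 1st, 3rd, 5th, ... of the partial from the right).
  doubled (with −9 where >9): 2 4 1 6 6 2 0 → sum 21
  kept as-is: 9 1 9 5 2 5 4 → sum 35
Total = 21 + 35 = 56.
Check digit = (10 − (56 mod 10)) mod 10 = 4.

4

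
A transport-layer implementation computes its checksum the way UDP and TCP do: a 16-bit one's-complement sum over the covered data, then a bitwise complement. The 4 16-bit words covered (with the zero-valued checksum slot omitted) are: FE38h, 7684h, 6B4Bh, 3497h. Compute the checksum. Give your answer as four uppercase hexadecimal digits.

One's-complement addition (fold any carry out of bit 15 back into bit 0):
  0xFE38 + 0x7684 = 0x174BC → wrap carry → 0x74BD
  0x74BD + 0x6B4B = 0x0E008
  0xE008 + 0x3497 = 0x1149F → wrap carry → 0x14A0
One's-complement sum = 0x14A0.
Checksum = ~0x14A0 & 0xFFFF = 0xEB5F.

EB5F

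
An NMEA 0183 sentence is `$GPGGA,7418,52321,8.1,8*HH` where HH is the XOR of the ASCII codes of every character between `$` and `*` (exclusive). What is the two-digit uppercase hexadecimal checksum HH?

74

XOR the ASCII codes of the payload characters:
  'G' = 0x47 → acc = 0x47
  'P' = 0x50 → acc = 0x17
  'G' = 0x47 → acc = 0x50
  'G' = 0x47 → acc = 0x17
  'A' = 0x41 → acc = 0x56
  ',' = 0x2C → acc = 0x7A
  '7' = 0x37 → acc = 0x4D
  '4' = 0x34 → acc = 0x79
  '1' = 0x31 → acc = 0x48
  '8' = 0x38 → acc = 0x70
  ',' = 0x2C → acc = 0x5C
  '5' = 0x35 → acc = 0x69
  '2' = 0x32 → acc = 0x5B
  '3' = 0x33 → acc = 0x68
  '2' = 0x32 → acc = 0x5A
  '1' = 0x31 → acc = 0x6B
  ',' = 0x2C → acc = 0x47
  '8' = 0x38 → acc = 0x7F
  '.' = 0x2E → acc = 0x51
  '1' = 0x31 → acc = 0x60
  ',' = 0x2C → acc = 0x4C
  '8' = 0x38 → acc = 0x74
Checksum = 0x74.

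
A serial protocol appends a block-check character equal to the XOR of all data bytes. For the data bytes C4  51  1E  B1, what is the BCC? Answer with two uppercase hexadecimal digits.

3A

XOR the bytes together:
  start with 0xC4
  0xC4 ⊕ 0x51 = 0x95
  0x95 ⊕ 0x1E = 0x8B
  0x8B ⊕ 0xB1 = 0x3A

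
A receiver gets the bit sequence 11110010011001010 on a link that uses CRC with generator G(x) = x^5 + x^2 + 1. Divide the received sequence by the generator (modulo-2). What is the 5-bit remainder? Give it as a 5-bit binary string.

00000

Modulo-2 division of 11110010011001010 by 100101:
  pos 0: 111100 XOR 100101 = 011001
  pos 1: 110011 XOR 100101 = 010110
  pos 2: 101100 XOR 100101 = 001001
  pos 4: 100101 XOR 100101 = 000000
  pos 10: 100101 XOR 100101 = 000000
Remainder = 00000 (zero — the frame passes the CRC check).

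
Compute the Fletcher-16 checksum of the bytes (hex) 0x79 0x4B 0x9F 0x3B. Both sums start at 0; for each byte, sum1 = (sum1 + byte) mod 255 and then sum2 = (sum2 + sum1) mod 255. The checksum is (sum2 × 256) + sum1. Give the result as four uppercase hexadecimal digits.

Running sums (mod 255):
  after byte 0 (0x79): sum1=121, sum2=121
  after byte 1 (0x4B): sum1=196, sum2=62
  after byte 2 (0x9F): sum1=100, sum2=162
  after byte 3 (0x3B): sum1=159, sum2=66
Checksum = sum2·256 + sum1 = 66·256 + 159 = 17055 = 0x429F.

429F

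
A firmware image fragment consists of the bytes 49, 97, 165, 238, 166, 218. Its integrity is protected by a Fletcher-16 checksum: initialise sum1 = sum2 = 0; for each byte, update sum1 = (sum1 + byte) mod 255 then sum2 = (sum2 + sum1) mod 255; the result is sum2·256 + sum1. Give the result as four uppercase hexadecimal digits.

99A8

Running sums (mod 255):
  after byte 0 (49): sum1=49, sum2=49
  after byte 1 (97): sum1=146, sum2=195
  after byte 2 (165): sum1=56, sum2=251
  after byte 3 (238): sum1=39, sum2=35
  after byte 4 (166): sum1=205, sum2=240
  after byte 5 (218): sum1=168, sum2=153
Checksum = sum2·256 + sum1 = 153·256 + 168 = 39336 = 0x99A8.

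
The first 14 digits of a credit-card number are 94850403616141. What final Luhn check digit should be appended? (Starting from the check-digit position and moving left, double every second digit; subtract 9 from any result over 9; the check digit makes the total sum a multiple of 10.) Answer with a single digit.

Partial digits right→left: 1 4 1 6 1 6 3 0 4 0 5 8 4 9
Double every second digit counting from the check-digit position (so the 1st, 3rd, 5th, ... of the partial from the right).
  doubled (with −9 where >9): 2 2 2 6 8 1 8 → sum 29
  kept as-is: 4 6 6 0 0 8 9 → sum 33
Total = 29 + 33 = 62.
Check digit = (10 − (62 mod 10)) mod 10 = 8.

8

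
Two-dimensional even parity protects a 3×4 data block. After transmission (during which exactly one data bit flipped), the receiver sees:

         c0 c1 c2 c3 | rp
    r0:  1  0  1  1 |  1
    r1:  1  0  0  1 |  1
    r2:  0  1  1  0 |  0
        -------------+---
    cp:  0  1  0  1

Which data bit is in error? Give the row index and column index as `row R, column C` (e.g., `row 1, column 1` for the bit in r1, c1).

row 1, column 3

Recompute each row's even parity and compare to rp:
  r0: data parity 1, sent rp 1 → ok
  r1: data parity 0, sent rp 1 → mismatch
  r2: data parity 0, sent rp 0 → ok
Recompute each column's even parity and compare to cp:
  c0: data parity 0, sent cp 0 → ok
  c1: data parity 1, sent cp 1 → ok
  c2: data parity 0, sent cp 0 → ok
  c3: data parity 0, sent cp 1 → mismatch
Exactly one row (r1) and one column (c3) fail → the flipped bit is at their intersection.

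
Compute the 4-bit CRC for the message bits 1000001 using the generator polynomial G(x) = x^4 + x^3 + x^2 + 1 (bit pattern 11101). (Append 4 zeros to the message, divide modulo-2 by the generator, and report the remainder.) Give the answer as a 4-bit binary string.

0101

Append 4 zeros: 10000010000. Divide by 11101 (XOR where the leading bit is 1):
  pos 0: 10000 XOR 11101 = 01101
  pos 1: 11010 XOR 11101 = 00111
  pos 3: 11110 XOR 11101 = 00011
  pos 6: 11000 XOR 11101 = 00101
Remainder (last 4 bits) = 0101. This is the CRC / FCS.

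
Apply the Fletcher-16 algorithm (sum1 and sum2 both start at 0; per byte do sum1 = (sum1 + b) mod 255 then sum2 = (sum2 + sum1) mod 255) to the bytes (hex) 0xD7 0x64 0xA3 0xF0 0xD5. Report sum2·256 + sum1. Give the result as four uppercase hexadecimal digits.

6BA6

Running sums (mod 255):
  after byte 0 (0xD7): sum1=215, sum2=215
  after byte 1 (0x64): sum1=60, sum2=20
  after byte 2 (0xA3): sum1=223, sum2=243
  after byte 3 (0xF0): sum1=208, sum2=196
  after byte 4 (0xD5): sum1=166, sum2=107
Checksum = sum2·256 + sum1 = 107·256 + 166 = 27558 = 0x6BA6.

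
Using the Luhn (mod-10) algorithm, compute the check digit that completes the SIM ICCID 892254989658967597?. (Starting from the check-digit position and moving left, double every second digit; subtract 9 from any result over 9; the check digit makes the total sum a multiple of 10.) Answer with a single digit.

Partial digits right→left: 7 9 5 7 6 9 8 5 6 9 8 9 4 5 2 2 9 8
Double every second digit counting from the check-digit position (so the 1st, 3rd, 5th, ... of the partial from the right).
  doubled (with −9 where >9): 5 1 3 7 3 7 8 4 9 → sum 47
  kept as-is: 9 7 9 5 9 9 5 2 8 → sum 63
Total = 47 + 63 = 110.
Check digit = (10 − (110 mod 10)) mod 10 = 0.

0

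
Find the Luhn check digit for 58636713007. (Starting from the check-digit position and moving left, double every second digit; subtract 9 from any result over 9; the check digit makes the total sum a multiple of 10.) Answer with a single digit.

Partial digits right→left: 7 0 0 3 1 7 6 3 6 8 5
Double every second digit counting from the check-digit position (so the 1st, 3rd, 5th, ... of the partial from the right).
  doubled (with −9 where >9): 5 0 2 3 3 1 → sum 14
  kept as-is: 0 3 7 3 8 → sum 21
Total = 14 + 21 = 35.
Check digit = (10 − (35 mod 10)) mod 10 = 5.

5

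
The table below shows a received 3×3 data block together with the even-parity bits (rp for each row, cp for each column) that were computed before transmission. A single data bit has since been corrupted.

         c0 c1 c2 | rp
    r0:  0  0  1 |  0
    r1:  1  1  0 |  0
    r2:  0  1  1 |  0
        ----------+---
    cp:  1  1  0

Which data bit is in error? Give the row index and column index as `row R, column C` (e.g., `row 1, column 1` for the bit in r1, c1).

Recompute each row's even parity and compare to rp:
  r0: data parity 1, sent rp 0 → mismatch
  r1: data parity 0, sent rp 0 → ok
  r2: data parity 0, sent rp 0 → ok
Recompute each column's even parity and compare to cp:
  c0: data parity 1, sent cp 1 → ok
  c1: data parity 0, sent cp 1 → mismatch
  c2: data parity 0, sent cp 0 → ok
Exactly one row (r0) and one column (c1) fail → the flipped bit is at their intersection.

row 0, column 1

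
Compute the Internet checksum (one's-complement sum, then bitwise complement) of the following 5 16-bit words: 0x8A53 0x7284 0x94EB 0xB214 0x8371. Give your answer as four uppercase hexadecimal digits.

38B6

One's-complement addition (fold any carry out of bit 15 back into bit 0):
  0x8A53 + 0x7284 = 0x0FCD7
  0xFCD7 + 0x94EB = 0x191C2 → wrap carry → 0x91C3
  0x91C3 + 0xB214 = 0x143D7 → wrap carry → 0x43D8
  0x43D8 + 0x8371 = 0x0C749
One's-complement sum = 0xC749.
Checksum = ~0xC749 & 0xFFFF = 0x38B6.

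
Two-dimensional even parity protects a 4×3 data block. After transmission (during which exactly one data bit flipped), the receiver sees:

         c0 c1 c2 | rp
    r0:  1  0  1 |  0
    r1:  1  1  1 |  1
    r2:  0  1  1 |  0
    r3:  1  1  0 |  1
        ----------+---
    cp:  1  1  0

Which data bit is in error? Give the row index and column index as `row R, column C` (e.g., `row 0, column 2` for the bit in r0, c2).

Recompute each row's even parity and compare to rp:
  r0: data parity 0, sent rp 0 → ok
  r1: data parity 1, sent rp 1 → ok
  r2: data parity 0, sent rp 0 → ok
  r3: data parity 0, sent rp 1 → mismatch
Recompute each column's even parity and compare to cp:
  c0: data parity 1, sent cp 1 → ok
  c1: data parity 1, sent cp 1 → ok
  c2: data parity 1, sent cp 0 → mismatch
Exactly one row (r3) and one column (c2) fail → the flipped bit is at their intersection.

row 3, column 2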